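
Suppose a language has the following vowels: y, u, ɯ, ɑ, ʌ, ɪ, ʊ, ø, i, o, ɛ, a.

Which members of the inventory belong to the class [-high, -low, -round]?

Eliminate segments failing any feature: /y, u, ɯ, ɪ, ʊ, i/ are [+high]; /ɑ, a/ are [+low]; /ø, o/ are [+round]. The remaining /ʌ, ɛ/ satisfy [-high], [-low], [-round].

ʌ, ɛ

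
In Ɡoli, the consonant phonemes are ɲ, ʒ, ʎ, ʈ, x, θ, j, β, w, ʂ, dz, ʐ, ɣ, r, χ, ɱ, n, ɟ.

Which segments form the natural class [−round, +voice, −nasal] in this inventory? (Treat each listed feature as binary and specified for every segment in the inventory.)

ʒ, ʎ, j, β, dz, ʐ, ɣ, r, ɟ

First, the [−round] segments are /ɲ, ʒ, ʎ, ʈ, x, θ, j, β, ʂ, dz, ʐ, ɣ, r, χ, ɱ, n, ɟ/.
Within that set, [+voice] gives /ɲ, ʒ, ʎ, j, β, dz, ʐ, ɣ, r, ɱ, n, ɟ/.
Among these, [−nasal] leaves /ʒ, ʎ, j, β, dz, ʐ, ɣ, r, ɟ/.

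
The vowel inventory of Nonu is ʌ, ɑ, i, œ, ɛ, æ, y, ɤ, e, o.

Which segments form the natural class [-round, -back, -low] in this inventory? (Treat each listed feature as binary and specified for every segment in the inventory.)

i, ɛ, e

Among the inventory, the [-round] segments are /ʌ, ɑ, i, ɛ, æ, ɤ, e/.
Then [-back] gives /i, ɛ, æ, e/.
Within that set, [-low] leaves /i, ɛ, e/.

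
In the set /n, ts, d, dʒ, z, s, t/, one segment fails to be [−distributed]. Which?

dʒ

/s, n, ts, t, d, z/ are all [−distributed]; /dʒ/ (voiced postalveolar affricate) is [+distributed].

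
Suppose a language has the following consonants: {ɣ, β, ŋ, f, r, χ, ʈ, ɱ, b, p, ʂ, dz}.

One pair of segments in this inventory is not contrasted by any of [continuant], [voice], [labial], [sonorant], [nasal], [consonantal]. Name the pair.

On the given features, /ʂ/ and /χ/ have an identical profile: [+continuant], [−voice], [−labial], [−sonorant], [−nasal], [+consonantal]. No other two segments in the inventory coincide on all 6 features. (They do differ in [coronal] and [dorsal], which are not among the given features.)

ʂ, χ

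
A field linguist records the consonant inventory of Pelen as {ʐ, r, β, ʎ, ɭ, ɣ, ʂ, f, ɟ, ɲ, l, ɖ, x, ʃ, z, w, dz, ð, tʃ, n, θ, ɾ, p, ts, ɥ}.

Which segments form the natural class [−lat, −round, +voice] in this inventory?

ʐ, r, β, ɣ, ɟ, ɲ, ɖ, z, dz, ð, n, ɾ

Among the inventory, the [−lateral] segments are /ʐ, r, β, ɣ, ʂ, f, ɟ, ɲ, ɖ, x, ʃ, z, w, dz, ð, tʃ, n, θ, ɾ, p, ts, ɥ/.
Then [−round] gives /ʐ, r, β, ɣ, ʂ, f, ɟ, ɲ, ɖ, x, ʃ, z, dz, ð, tʃ, n, θ, ɾ, p, ts/.
Intersecting with [+voice] leaves /ʐ, r, β, ɣ, ɟ, ɲ, ɖ, z, dz, ð, n, ɾ/.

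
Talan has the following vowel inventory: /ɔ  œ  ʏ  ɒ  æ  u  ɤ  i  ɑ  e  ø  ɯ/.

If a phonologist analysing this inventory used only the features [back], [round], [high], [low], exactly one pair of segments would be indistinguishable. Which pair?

ø, œ

Both /ø/ and /œ/ are [−back], [+round], [−high], [−low]. Since the list omits [tense] — which does distinguish the mid front rounded tense vowel from the mid front rounded lax vowel — this pair collapses; all other pairs remain distinct.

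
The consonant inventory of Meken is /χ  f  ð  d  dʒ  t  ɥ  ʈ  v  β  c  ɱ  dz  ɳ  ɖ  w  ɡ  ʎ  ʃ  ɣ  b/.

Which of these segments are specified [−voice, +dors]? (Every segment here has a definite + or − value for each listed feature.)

χ, c

Among the inventory, the [−voice] segments are /χ, f, t, ʈ, c, ʃ/.
Within that set, [+dorsal] leaves /χ, c/.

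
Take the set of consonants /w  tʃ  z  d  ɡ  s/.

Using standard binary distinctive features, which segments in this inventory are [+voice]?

w, z, d, ɡ

The feature [voice] marks segments produced with vocal-fold vibration. In this inventory /w, z, d, ɡ/ have that property, so they are [+voice]; /tʃ, s/ are [−voice].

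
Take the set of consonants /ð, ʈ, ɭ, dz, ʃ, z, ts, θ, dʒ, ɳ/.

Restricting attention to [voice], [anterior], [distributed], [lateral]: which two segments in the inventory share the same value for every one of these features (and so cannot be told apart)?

dz, z

/dz/ (voiced alveolar affricate) and /z/ (voiced alveolar fricative) are both [+voice], [+anterior], [−distributed], [−lateral], so none of the listed features separates them. (They do differ in [continuant], which is not among the given features.) Every other pair in the inventory differs on at least one listed feature.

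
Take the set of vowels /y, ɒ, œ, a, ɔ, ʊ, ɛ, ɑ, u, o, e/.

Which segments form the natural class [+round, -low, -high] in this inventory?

œ, ɔ, o

The [+round] segments are /y, ɒ, œ, ɔ, ʊ, u, o/.
Then [-low] gives /y, œ, ɔ, ʊ, u, o/.
Intersecting with [-high] leaves /œ, ɔ, o/.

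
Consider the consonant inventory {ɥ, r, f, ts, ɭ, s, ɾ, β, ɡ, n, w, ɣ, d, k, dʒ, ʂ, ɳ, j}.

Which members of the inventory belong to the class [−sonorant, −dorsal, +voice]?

Eliminate segments failing any feature: /ɥ, r, ɭ, ɾ, n, w, ɳ, j/ are [+sonorant]; /f, ts, s, ʂ/ are [−voice]; /ɡ, ɣ, k/ are [+dorsal]. The remaining /β, d, dʒ/ satisfy [−sonorant], [−dorsal], [+voice].

β, d, dʒ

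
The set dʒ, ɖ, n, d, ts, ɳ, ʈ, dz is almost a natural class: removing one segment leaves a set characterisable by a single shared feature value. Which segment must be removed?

[distributed] groups all but one: /ɖ, dz, ʈ, ts, ɳ, n, d/ share [−distributed] while /dʒ/ (voiced postalveolar affricate) alone is [+distributed]. Removing any other segment would not leave a single-feature class that excludes it.

dʒ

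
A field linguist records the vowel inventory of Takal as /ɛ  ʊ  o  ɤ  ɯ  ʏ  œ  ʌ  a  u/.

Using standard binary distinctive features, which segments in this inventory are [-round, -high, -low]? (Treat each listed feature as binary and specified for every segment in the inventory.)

The [-round] segments are /ɛ, ɤ, ɯ, ʌ, a/.
Then [-high] gives /ɛ, ɤ, ʌ, a/.
Then [-low] leaves /ɛ, ɤ, ʌ/.

ɛ, ɤ, ʌ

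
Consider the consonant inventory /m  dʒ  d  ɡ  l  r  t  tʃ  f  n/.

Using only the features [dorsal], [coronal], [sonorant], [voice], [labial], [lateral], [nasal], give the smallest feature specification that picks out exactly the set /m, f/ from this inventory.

Every target segment is [+labial] and no other inventory member is, so one feature is enough.

[+labial]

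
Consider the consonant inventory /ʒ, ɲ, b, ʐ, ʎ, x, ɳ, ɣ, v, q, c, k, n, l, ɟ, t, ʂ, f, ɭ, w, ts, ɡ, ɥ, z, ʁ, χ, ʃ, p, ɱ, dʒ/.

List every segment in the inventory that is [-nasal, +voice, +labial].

First, the [-nasal] segments are /ʒ, b, ʐ, ʎ, x, ɣ, v, q, c, k, l, ɟ, t, ʂ, f, ɭ, w, ts, ɡ, ɥ, z, ʁ, χ, ʃ, p, dʒ/.
Within that set, [+voice] gives /ʒ, b, ʐ, ʎ, ɣ, v, l, ɟ, ɭ, w, ɡ, ɥ, z, ʁ, dʒ/.
Among these, [+labial] leaves /b, v, w, ɥ/.

b, v, w, ɥ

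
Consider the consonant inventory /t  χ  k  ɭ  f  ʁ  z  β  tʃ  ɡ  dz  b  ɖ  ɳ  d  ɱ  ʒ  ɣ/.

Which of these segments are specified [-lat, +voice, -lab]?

Checking each segment against [-lateral], [+voice], [-labial]: /ʁ/ (voiced uvular fricative), /z/ (voiced alveolar fricative), /ɡ/ (voiced velar stop), /dz/ (voiced alveolar affricate), /ɖ/ (voiced retroflex stop), /ɳ/ (retroflex nasal), among others, satisfy every feature; every other segment in the inventory fails at least one.

ʁ, z, ɡ, dz, ɖ, ɳ, d, ʒ, ɣ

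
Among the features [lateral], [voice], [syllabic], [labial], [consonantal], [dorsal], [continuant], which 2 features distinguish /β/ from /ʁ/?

[labial], [dorsal]

/β/ (voiced bilabial fricative) and /ʁ/ (voiced uvular fricative) agree on [−lateral], [+voice], [−syllabic], [+consonantal], [+continuant]. They differ on [labial] (/β/ [+], /ʁ/ [−]), [dorsal] (/β/ [−], /ʁ/ [+]).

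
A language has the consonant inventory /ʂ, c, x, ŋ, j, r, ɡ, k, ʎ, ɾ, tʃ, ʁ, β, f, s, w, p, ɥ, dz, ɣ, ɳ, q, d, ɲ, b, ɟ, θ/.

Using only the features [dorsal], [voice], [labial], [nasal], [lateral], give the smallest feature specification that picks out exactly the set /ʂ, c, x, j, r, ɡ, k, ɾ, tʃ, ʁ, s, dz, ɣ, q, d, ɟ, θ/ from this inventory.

Every target segment is [−nasal], [−lateral], [−labial]; each remaining inventory member fails at least one of these. Each conjunct is needed — [−lateral, −labial] alone would also admit /ŋ, ɳ, ɲ/; [−nasal, −labial] alone would also admit /ʎ/; [−nasal, −lateral] alone would also admit /β, f, w, p, …/ — and no other combination of two listed features has exactly this extension, so three is the minimum.

[−nasal, −lateral, −labial]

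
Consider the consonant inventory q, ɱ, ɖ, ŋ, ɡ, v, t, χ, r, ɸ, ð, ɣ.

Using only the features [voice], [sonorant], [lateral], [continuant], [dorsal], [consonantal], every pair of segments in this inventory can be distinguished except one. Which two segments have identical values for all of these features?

ð, v

On the given features, /ð/ and /v/ have an identical profile: [+voice], [-sonorant], [-lateral], [+continuant], [-dorsal], [+consonantal]. No other two segments in the inventory coincide on all 6 features. (They do differ in [labial] and [coronal], which are not among the given features.)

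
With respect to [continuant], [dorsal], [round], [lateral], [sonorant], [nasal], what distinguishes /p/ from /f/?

/p/ is the voiceless bilabial stop and /f/ is the voiceless labiodental fricative. Both are [-dorsal], [-round], [-lateral], [-sonorant], [-nasal]. /p/ is [-continuant] while /f/ is [+continuant], so the distinguishing feature is [continuant].

[continuant]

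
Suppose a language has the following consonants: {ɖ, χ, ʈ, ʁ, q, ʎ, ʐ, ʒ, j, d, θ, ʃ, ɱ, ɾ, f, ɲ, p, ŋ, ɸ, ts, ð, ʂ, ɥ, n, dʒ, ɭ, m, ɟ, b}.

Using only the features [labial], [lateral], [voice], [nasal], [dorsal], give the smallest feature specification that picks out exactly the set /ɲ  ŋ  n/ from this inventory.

The class [+nasal], [−labial] has exactly /ɲ, ŋ, n/ as its extension in this inventory. No smaller conjunction from the listed features achieves this: [−labial] alone would also admit /ɖ, χ, ʈ, ʁ, …/; [+nasal] alone would also admit /ɱ, m/; and checking the remaining single features turns up none with this extension.

[+nasal, −labial]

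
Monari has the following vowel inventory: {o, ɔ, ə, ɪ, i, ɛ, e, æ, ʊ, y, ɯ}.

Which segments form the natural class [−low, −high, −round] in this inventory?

First, the [−low] segments are /o, ɔ, ə, ɪ, i, ɛ, e, ʊ, y, ɯ/.
Among these, [−high] gives /o, ɔ, ə, ɛ, e/.
Within that set, [−round] leaves /ə, ɛ, e/.

ə, ɛ, e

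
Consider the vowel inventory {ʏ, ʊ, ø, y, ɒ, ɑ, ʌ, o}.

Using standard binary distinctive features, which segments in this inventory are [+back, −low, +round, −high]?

o

Checking each segment against [+back], [−low], [+round], [−high]: /o/ (mid back rounded tense vowel) satisfies every feature; every other segment in the inventory fails at least one.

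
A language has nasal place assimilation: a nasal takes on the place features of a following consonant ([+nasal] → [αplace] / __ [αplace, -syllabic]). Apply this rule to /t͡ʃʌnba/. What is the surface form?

/n/ sits before the [+labial] consonant /b/, so it takes on [+labial] and surfaces as /m/. The rest of the form is unaffected: [t͡ʃʌmba].

[t͡ʃʌmba]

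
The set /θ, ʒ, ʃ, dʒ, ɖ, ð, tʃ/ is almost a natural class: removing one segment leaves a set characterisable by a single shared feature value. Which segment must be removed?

ɖ

[distributed] groups all but one: /ʃ, ð, θ, tʃ, ʒ, dʒ/ share [+distributed] while /ɖ/ (voiced retroflex stop) alone is [-distributed]. Removing any other segment would not leave a single-feature class that excludes it.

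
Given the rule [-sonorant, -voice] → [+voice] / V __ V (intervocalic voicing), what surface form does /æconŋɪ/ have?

[æɟonŋɪ]

Only /c/ occurs between two vowels (/æ/ __ /o/) and matches the structural description. It is a voiceless palatal stop, so [-sonorant, -voice] holds; changing it to [+voice] with all other features held fixed yields /ɟ/ (voiced palatal stop). No other segment meets both the structural description and the environment, so the output is [æɟonŋɪ].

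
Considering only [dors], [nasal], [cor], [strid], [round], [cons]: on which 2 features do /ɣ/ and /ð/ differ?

[coronal], [dorsal]

The two segments share [-nasal], [-strident], [-round], [+consonantal]. The only features from the list on which they differ: /ɣ/ is [-coronal] while /ð/ is [+coronal]; /ɣ/ is [+dorsal] while /ð/ is [-dorsal].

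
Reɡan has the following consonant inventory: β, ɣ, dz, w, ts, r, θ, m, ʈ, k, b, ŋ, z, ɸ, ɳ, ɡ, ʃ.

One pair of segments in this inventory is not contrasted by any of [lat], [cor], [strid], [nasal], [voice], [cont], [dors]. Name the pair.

Both /ɣ/ and /w/ are [-lateral], [-coronal], [-strident], [-nasal], [+voice], [+continuant], [+dorsal]. Since the list omits [sonorant], [labial] and [round] — which do distinguish the voiced velar fricative from the labial-velar glide — this pair collapses; all other pairs remain distinct.

ɣ, w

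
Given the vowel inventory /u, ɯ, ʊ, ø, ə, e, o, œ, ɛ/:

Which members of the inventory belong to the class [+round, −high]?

ø, o, œ

The [+round] segments are /u, ʊ, ø, o, œ/.
Among these, [−high] leaves /ø, o, œ/.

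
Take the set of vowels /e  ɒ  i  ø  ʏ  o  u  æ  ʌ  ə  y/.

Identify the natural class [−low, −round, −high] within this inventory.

Among the inventory, the [−low] segments are /e, i, ø, ʏ, o, u, ʌ, ə, y/.
Then [−round] gives /e, i, ʌ, ə/.
Of those, [−high] leaves /e, ʌ, ə/.

e, ʌ, ə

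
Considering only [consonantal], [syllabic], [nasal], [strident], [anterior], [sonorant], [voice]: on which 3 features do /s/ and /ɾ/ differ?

/s/ is the voiceless alveolar fricative and /ɾ/ is the alveolar tap. Both are [+consonantal], [-syllabic], [-nasal], [+anterior]. /s/ is [-sonorant] while /ɾ/ is [+sonorant]; /s/ is [-voice] while /ɾ/ is [+voice]; /s/ is [+strident] while /ɾ/ is [-strident], so the distinguishing features are [sonorant], [voice], [strident].

[sonorant], [voice], [strident]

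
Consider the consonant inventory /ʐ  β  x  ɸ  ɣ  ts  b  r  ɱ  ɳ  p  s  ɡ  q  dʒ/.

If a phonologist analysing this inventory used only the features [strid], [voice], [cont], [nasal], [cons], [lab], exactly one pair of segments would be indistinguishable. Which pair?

ɣ, r

/ɣ/ (voiced velar fricative) and /r/ (alveolar trill) are both [−strident], [+voice], [+continuant], [−nasal], [+consonantal], [−labial], so none of the listed features separates them. (They do differ in [sonorant], [coronal] and [dorsal], which are not among the given features.) Every other pair in the inventory differs on at least one listed feature.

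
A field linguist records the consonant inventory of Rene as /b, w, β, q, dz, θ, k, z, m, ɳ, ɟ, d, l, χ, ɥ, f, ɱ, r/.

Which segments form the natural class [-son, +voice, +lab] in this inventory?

The [-sonorant] segments are /b, β, q, dz, θ, k, z, ɟ, d, χ, f/.
Among these, [+voice] gives /b, β, dz, z, ɟ, d/.
Within that set, [+labial] leaves /b, β/.

b, β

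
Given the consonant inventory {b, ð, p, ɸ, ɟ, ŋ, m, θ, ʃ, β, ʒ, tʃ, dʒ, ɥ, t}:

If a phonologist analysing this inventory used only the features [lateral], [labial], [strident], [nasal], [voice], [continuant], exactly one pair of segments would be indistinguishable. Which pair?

β, ɥ

On the given features, /β/ and /ɥ/ have an identical profile: [−lateral], [+labial], [−strident], [−nasal], [+voice], [+continuant]. No other two segments in the inventory coincide on all 6 features. (They do differ in [sonorant], [round] and [dorsal], which are not among the given features.)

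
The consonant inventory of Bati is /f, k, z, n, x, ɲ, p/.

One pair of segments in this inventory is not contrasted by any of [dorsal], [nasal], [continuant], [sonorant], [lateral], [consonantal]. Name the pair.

z, f

On the given features, /z/ and /f/ have an identical profile: [−dorsal], [−nasal], [+continuant], [−sonorant], [−lateral], [+consonantal]. No other two segments in the inventory coincide on all 6 features. (They do differ in [voice], [labial] and [coronal], which are not among the given features.)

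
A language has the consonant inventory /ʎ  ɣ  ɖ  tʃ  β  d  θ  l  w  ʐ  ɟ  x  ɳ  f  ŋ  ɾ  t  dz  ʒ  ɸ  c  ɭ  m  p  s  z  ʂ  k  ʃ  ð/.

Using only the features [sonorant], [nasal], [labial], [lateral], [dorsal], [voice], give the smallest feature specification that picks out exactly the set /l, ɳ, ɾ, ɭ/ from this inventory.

Every target segment is [+sonorant], [−labial], [−dorsal]; each remaining inventory member fails at least one of these. Each conjunct is needed — [−labial, −dorsal] alone would also admit /ɖ, tʃ, d, θ, …/; [+sonorant, −dorsal] alone would also admit /m/; [+sonorant, −labial] alone would also admit /ʎ, ŋ/ — and no other combination of two listed features has exactly this extension, so three is the minimum.

[+sonorant, −labial, −dorsal]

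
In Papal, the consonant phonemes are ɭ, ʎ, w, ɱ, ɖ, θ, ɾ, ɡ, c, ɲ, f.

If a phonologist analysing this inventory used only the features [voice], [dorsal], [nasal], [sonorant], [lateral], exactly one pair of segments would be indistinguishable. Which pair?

θ, f

Both /θ/ and /f/ are [-voice], [-dorsal], [-nasal], [-sonorant], [-lateral]. Since the list omits [labial] and [coronal] — which do distinguish the voiceless dental fricative from the voiceless labiodental fricative — this pair collapses; all other pairs remain distinct.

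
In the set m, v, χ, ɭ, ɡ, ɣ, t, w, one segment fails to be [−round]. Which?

w

/w/ is the labial-velar glide, which is [+round]; the rest — /t, χ, m, ɡ, ɣ, v, ɭ/ — are [−round].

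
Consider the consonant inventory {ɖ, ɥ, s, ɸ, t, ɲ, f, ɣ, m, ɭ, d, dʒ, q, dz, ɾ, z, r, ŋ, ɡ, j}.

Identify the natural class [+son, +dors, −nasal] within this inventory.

First, the [+sonorant] segments are /ɥ, ɲ, m, ɭ, ɾ, r, ŋ, j/.
Among these, [+dorsal] gives /ɥ, ɲ, ŋ, j/.
Of those, [−nasal] leaves /ɥ, j/.

ɥ, j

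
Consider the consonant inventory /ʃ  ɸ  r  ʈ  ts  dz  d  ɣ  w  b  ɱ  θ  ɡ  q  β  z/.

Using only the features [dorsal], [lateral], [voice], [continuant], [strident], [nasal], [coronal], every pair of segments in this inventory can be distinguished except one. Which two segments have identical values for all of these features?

/w/ (labial-velar glide) and /ɣ/ (voiced velar fricative) are both [+dorsal], [−lateral], [+voice], [+continuant], [−strident], [−nasal], [−coronal], so none of the listed features separates them. (They do differ in [sonorant], [labial] and [round], which are not among the given features.) Every other pair in the inventory differs on at least one listed feature.

w, ɣ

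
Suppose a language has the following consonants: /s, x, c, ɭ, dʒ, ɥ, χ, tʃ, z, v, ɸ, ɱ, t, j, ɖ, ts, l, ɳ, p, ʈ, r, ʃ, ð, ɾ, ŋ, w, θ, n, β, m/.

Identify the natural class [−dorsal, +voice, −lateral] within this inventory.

Checking each segment against [−dorsal], [+voice], [−lateral]: /dʒ/ (voiced postalveolar affricate), /z/ (voiced alveolar fricative), /v/ (voiced labiodental fricative), /ɱ/ (labiodental nasal), /ɖ/ (voiced retroflex stop), /ɳ/ (retroflex nasal), among others, satisfy every feature; every other segment in the inventory fails at least one.

dʒ, z, v, ɱ, ɖ, ɳ, r, ð, ɾ, n, β, m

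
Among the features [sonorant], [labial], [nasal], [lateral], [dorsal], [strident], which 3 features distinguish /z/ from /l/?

[sonorant], [lateral], [strident]

/z/ is the voiced alveolar fricative and /l/ is the alveolar lateral approximant. Both are [−labial], [−nasal], [−dorsal]. /z/ is [−sonorant] while /l/ is [+sonorant]; /z/ is [−lateral] while /l/ is [+lateral]; /z/ is [+strident] while /l/ is [−strident], so the distinguishing features are [sonorant], [lateral], [strident].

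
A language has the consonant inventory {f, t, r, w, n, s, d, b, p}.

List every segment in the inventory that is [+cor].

t, r, n, s, d

The feature [coronal] marks segments articulated with the tongue front (tip or blade). In this inventory /t, r, n, s, d/ have that property, so they are [+coronal]; /f, w, b, p/ are [−coronal].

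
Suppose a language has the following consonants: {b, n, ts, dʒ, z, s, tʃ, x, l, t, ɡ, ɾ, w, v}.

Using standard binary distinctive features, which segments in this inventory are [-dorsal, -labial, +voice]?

Eliminate segments failing any feature: /b, v/ are [+labial]; /ts, s, tʃ, t/ are [-voice]; /x, ɡ, w/ are [+dorsal]. The remaining /n, dʒ, z, l, ɾ/ satisfy [-dorsal], [-labial], [+voice].

n, dʒ, z, l, ɾ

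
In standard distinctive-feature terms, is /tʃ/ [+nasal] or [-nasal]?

[-nasal]

/tʃ/ is the voiceless postalveolar affricate. The feature [nasal] marks segments produced with velum lowered (airflow through the nose); /tʃ/ lacks this property, so it is [-nasal].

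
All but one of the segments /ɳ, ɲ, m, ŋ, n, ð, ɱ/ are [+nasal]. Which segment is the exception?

ð

/ŋ, n, ɲ, ɳ, ɱ, m/ are all [+nasal]; /ð/ (voiced dental fricative) is [−nasal].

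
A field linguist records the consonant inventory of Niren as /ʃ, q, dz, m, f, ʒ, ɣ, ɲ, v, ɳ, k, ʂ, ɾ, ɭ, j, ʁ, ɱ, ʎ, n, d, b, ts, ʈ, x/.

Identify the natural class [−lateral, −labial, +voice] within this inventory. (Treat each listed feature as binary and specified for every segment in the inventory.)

First, the [−lateral] segments are /ʃ, q, dz, m, f, ʒ, ɣ, ɲ, v, ɳ, k, ʂ, ɾ, j, ʁ, ɱ, n, d, b, ts, ʈ, x/.
Within that set, [−labial] gives /ʃ, q, dz, ʒ, ɣ, ɲ, ɳ, k, ʂ, ɾ, j, ʁ, n, d, ts, ʈ, x/.
Among these, [+voice] leaves /dz, ʒ, ɣ, ɲ, ɳ, ɾ, j, ʁ, n, d/.

dz, ʒ, ɣ, ɲ, ɳ, ɾ, j, ʁ, n, d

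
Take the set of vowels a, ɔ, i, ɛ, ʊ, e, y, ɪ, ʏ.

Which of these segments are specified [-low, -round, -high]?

Checking each segment against [-low], [-round], [-high]: /ɛ/ (mid front unrounded lax vowel), /e/ (mid front unrounded tense vowel) satisfy every feature; every other segment in the inventory fails at least one.

ɛ, e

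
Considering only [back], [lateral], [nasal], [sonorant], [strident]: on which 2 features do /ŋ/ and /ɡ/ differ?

[sonorant], [nasal]

/ŋ/ is the velar nasal and /ɡ/ is the voiced velar stop. Both are [+back], [−lateral], [−strident]. /ŋ/ is [+sonorant] while /ɡ/ is [−sonorant]; /ŋ/ is [+nasal] while /ɡ/ is [−nasal], so the distinguishing features are [sonorant], [nasal].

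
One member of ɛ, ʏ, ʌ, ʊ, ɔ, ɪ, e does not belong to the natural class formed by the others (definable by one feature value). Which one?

e

The remaining segments after removing /e/ share [−tense]; /e/ (mid front unrounded tense vowel) is [+tense]. For every other candidate removal, the leftover set fails to share any single feature value that the removed segment lacks.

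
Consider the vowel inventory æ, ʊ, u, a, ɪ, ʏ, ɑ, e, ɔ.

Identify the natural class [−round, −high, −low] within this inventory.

e

First, the [−round] segments are /æ, a, ɪ, ɑ, e/.
Among these, [−high] gives /æ, a, ɑ, e/.
Of those, [−low] leaves /e/.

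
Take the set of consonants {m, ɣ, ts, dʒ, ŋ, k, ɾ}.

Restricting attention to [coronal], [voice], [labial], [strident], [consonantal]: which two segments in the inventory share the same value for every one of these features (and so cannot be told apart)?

ɣ, ŋ

Both /ɣ/ and /ŋ/ are [−coronal], [+voice], [−labial], [−strident], [+consonantal]. Since the list omits [sonorant], [nasal] and [continuant] — which do distinguish the voiced velar fricative from the velar nasal — this pair collapses; all other pairs remain distinct.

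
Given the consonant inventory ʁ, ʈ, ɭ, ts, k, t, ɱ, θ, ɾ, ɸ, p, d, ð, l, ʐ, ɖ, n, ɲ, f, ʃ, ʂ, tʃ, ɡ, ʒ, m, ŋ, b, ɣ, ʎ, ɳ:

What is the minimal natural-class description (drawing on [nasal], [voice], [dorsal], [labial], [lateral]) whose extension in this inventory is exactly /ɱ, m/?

Every target segment is [+nasal], [+labial]; each remaining inventory member fails at least one of these. Each conjunct is needed — [+labial] alone would also admit /ɸ, p, f, b/; [+nasal] alone would also admit /n, ɲ, ŋ, ɳ/ — and no other single listed feature has exactly this extension, so two is the minimum.

[+nasal, +labial]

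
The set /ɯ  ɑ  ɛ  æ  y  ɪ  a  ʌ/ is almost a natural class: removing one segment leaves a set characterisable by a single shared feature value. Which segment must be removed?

y

[round] groups all but one: /ɑ, æ, ɛ, a, ɯ, ʌ, ɪ/ share [−round] while /y/ (high front rounded tense vowel) alone is [+round]. Removing any other segment would not leave a single-feature class that excludes it.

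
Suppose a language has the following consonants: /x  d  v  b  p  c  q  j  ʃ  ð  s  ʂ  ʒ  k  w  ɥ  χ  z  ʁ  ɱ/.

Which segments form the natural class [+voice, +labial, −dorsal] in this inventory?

Checking each segment against [+voice], [+labial], [−dorsal]: /v/ (voiced labiodental fricative), /b/ (voiced bilabial stop), /ɱ/ (labiodental nasal) satisfy every feature; every other segment in the inventory fails at least one.

v, b, ɱ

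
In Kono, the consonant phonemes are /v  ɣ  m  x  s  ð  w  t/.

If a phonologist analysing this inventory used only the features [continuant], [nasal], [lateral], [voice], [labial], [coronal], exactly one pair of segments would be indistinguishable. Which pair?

w, v

On the given features, /w/ and /v/ have an identical profile: [+continuant], [-nasal], [-lateral], [+voice], [+labial], [-coronal]. No other two segments in the inventory coincide on all 6 features. (They do differ in [sonorant], [round] and [dorsal], which are not among the given features.)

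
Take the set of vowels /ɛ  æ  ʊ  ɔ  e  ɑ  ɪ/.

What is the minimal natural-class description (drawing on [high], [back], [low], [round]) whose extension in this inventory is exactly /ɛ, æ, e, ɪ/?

[-back]

/ɛ, æ, e, ɪ/ are exactly the [-back] segments in the inventory, so a single feature suffices.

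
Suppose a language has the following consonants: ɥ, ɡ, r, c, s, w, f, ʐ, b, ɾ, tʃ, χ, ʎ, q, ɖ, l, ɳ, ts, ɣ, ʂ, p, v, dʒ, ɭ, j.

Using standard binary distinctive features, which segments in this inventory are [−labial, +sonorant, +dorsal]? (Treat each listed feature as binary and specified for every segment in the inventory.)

ʎ, j

Among the inventory, the [−labial] segments are /ɡ, r, c, s, ʐ, ɾ, tʃ, χ, ʎ, q, ɖ, l, ɳ, ts, ɣ, ʂ, dʒ, ɭ, j/.
Intersecting with [+sonorant] gives /r, ɾ, ʎ, l, ɳ, ɭ, j/.
Within that set, [+dorsal] leaves /ʎ, j/.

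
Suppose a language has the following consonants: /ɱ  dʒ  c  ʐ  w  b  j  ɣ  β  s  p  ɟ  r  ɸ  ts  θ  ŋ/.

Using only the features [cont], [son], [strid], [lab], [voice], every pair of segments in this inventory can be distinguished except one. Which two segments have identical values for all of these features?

On the given features, /r/ and /j/ have an identical profile: [+continuant], [+sonorant], [−strident], [−labial], [+voice]. No other two segments in the inventory coincide on all 5 features. (They do differ in [dorsal], which is not among the given features.)

r, j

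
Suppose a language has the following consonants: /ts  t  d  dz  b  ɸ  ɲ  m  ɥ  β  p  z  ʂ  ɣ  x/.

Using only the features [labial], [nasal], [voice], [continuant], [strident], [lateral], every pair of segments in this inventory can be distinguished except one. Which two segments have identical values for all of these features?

β, ɥ

Both /β/ and /ɥ/ are [+labial], [−nasal], [+voice], [+continuant], [−strident], [−lateral]. Since the list omits [sonorant], [round] and [dorsal] — which do distinguish the voiced bilabial fricative from the labial-palatal glide — this pair collapses; all other pairs remain distinct.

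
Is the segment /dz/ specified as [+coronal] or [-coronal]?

/dz/ is the voiced alveolar affricate, hence [+coronal].

[+coronal]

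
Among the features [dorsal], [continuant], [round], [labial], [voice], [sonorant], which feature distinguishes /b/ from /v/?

/b/ (voiced bilabial stop) and /v/ (voiced labiodental fricative) agree on [-dorsal], [-round], [+labial], [+voice], [-sonorant]. They differ on [continuant] (/b/ [-], /v/ [+]).

[continuant]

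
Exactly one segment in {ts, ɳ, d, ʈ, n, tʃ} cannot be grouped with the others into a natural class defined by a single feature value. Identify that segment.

tʃ

/n, d, ʈ, ts, ɳ/ are all [−distributed], but /tʃ/ (voiceless postalveolar affricate) is [+distributed]. No other single segment can be removed to leave a set sharing one feature value that the removed segment lacks, so /tʃ/ is the odd one out.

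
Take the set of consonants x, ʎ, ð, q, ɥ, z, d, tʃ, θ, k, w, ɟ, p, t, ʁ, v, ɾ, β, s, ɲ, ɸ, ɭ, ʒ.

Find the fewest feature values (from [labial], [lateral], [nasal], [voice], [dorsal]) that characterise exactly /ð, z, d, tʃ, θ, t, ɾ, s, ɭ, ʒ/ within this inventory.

Every target segment is [−labial], [−dorsal]; each remaining inventory member fails at least one of these. Each conjunct is needed — [−dorsal] alone would also admit /p, v, β, ɸ/; [−labial] alone would also admit /x, ʎ, q, k, …/ — and no other single listed feature has exactly this extension, so two is the minimum.

[−labial, −dorsal]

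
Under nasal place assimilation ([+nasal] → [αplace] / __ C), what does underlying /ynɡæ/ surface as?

In /ynɡæ/, the nasal /n/ precedes /ɡ/, which is [+dorsal]. The nasal assimilates in place, becoming the [+dorsal] nasal /ŋ/. The surface form is [yŋɡæ].

[yŋɡæ]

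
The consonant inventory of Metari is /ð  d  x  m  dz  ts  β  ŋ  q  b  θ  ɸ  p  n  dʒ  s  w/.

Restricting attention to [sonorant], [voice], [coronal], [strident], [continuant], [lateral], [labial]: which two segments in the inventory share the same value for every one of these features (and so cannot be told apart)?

dʒ, dz

/dʒ/ (voiced postalveolar affricate) and /dz/ (voiced alveolar affricate) are both [−sonorant], [+voice], [+coronal], [+strident], [−continuant], [−lateral], [−labial], so none of the listed features separates them. (They do differ in [anterior] and [distributed], which are not among the given features.) Every other pair in the inventory differs on at least one listed feature.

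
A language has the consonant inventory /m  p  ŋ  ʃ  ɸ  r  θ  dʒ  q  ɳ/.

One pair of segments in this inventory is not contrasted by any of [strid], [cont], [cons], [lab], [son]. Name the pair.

On the given features, /ŋ/ and /ɳ/ have an identical profile: [-strident], [-continuant], [+consonantal], [-labial], [+sonorant]. No other two segments in the inventory coincide on all 5 features. (They do differ in [coronal] and [dorsal], which are not among the given features.)

ŋ, ɳ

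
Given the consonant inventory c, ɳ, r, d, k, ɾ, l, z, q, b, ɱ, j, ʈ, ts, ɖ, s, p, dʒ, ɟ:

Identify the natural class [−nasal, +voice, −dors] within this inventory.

First, the [−nasal] segments are /c, r, d, k, ɾ, l, z, q, b, j, ʈ, ts, ɖ, s, p, dʒ, ɟ/.
Of those, [+voice] gives /r, d, ɾ, l, z, b, j, ɖ, dʒ, ɟ/.
Within that set, [−dorsal] leaves /r, d, ɾ, l, z, b, ɖ, dʒ/.

r, d, ɾ, l, z, b, ɖ, dʒ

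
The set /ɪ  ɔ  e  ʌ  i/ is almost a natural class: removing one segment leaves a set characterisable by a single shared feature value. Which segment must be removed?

The remaining segments after removing /ɔ/ share [−round]; /ɔ/ (mid back rounded lax vowel) is [+round]. For every other candidate removal, the leftover set fails to share any single feature value that the removed segment lacks.

ɔ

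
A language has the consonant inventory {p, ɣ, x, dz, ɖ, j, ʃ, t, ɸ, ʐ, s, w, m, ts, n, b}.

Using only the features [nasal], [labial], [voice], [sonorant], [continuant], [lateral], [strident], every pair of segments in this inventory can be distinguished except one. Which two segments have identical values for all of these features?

Both /ʃ/ and /s/ are [−nasal], [−labial], [−voice], [−sonorant], [+continuant], [−lateral], [+strident]. Since the list omits [anterior] and [distributed] — which do distinguish the voiceless postalveolar fricative from the voiceless alveolar fricative — this pair collapses; all other pairs remain distinct.

ʃ, s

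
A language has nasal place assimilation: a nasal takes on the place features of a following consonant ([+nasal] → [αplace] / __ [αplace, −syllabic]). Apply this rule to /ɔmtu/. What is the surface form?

[ɔntu]

/m/ sits before the [+coronal] consonant /t/, so it takes on [+coronal] and surfaces as /n/. The rest of the form is unaffected: [ɔntu].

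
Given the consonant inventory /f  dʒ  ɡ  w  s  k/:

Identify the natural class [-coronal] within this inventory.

The feature [coronal] marks segments articulated with the tongue front (tip or blade). In this inventory /f, ɡ, w, k/ lack that property, so they are [-coronal]; /dʒ, s/ are [+coronal].

f, ɡ, w, k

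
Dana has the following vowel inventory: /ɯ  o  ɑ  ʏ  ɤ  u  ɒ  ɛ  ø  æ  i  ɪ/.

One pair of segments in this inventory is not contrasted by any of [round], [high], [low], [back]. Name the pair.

i, ɪ

On the given features, /i/ and /ɪ/ have an identical profile: [−round], [+high], [−low], [−back]. No other two segments in the inventory coincide on all 4 features. (They do differ in [tense], which is not among the given features.)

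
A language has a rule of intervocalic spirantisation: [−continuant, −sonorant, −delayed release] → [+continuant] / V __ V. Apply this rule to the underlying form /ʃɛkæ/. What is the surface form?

Only /k/ occurs between two vowels (/ɛ/ __ /æ/) and matches the structural description. It is a voiceless velar stop, so [−continuant, −sonorant, −delayed release] holds; changing it to [+continuant] with all other features held fixed yields /x/ (voiceless velar fricative). No other segment meets both the structural description and the environment, so the output is [ʃɛxæ].

[ʃɛxæ]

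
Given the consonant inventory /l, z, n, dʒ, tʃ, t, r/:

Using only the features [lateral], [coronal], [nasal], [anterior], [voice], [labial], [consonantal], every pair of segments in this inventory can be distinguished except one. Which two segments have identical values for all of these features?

/z/ (voiced alveolar fricative) and /r/ (alveolar trill) are both [−lateral], [+coronal], [−nasal], [+anterior], [+voice], [−labial], [+consonantal], so none of the listed features separates them. (They do differ in [sonorant] and [strident], which are not among the given features.) Every other pair in the inventory differs on at least one listed feature.

z, r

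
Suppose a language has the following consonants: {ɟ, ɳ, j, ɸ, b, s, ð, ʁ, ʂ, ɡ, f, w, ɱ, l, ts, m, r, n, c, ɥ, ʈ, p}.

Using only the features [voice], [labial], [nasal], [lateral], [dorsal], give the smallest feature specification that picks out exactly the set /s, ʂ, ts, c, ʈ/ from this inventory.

[−voice, −labial]

Every target segment is [−voice], [−labial]; each remaining inventory member fails at least one of these. Each conjunct is needed — [−labial] alone would also admit /ɟ, ɳ, j, ð, …/; [−voice] alone would also admit /ɸ, f, p/ — and no other single listed feature has exactly this extension, so two is the minimum.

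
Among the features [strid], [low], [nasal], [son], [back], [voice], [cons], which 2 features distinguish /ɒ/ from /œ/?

/ɒ/ (low back rounded vowel) and /œ/ (mid front rounded lax vowel) agree on [-strident], [-nasal], [+sonorant], [+voice], [-consonantal]. They differ on [low] (/ɒ/ [+], /œ/ [-]), [back] (/ɒ/ [+], /œ/ [-]).

[low], [back]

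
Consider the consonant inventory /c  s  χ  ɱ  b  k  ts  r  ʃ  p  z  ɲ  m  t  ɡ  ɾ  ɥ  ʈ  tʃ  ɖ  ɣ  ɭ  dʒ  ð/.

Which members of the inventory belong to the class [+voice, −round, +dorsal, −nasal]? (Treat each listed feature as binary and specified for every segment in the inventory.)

ɡ, ɣ

First, the [+voice] segments are /ɱ, b, r, z, ɲ, m, ɡ, ɾ, ɥ, ɖ, ɣ, ɭ, dʒ, ð/.
Then [−round] gives /ɱ, b, r, z, ɲ, m, ɡ, ɾ, ɖ, ɣ, ɭ, dʒ, ð/.
Among these, [+dorsal] gives /ɲ, ɡ, ɣ/.
Then [−nasal] leaves /ɡ, ɣ/.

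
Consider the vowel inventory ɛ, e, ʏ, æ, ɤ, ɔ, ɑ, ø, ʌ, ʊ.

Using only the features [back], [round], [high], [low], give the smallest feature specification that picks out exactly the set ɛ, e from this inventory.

Every target segment is [-low], [-back], [-round]; each remaining inventory member fails at least one of these. Each conjunct is needed — [-back, -round] alone would also admit /æ/; [-low, -round] alone would also admit /ɤ, ʌ/; [-low, -back] alone would also admit /ʏ, ø/ — and no other combination of two listed features has exactly this extension, so three is the minimum.

[-low, -back, -round]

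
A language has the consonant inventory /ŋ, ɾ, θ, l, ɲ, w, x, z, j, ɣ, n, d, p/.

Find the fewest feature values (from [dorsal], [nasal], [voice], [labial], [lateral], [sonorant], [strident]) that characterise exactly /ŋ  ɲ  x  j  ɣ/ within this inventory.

[-labial, +dorsal]

Every target segment is [-labial], [+dorsal]; each remaining inventory member fails at least one of these. Each conjunct is needed — [+dorsal] alone would also admit /w/; [-labial] alone would also admit /ɾ, θ, l, z, …/ — and no other single listed feature has exactly this extension, so two is the minimum.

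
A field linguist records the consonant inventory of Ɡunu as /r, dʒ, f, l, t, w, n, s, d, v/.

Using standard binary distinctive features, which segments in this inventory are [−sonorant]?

The [−sonorant] segments here are /dʒ, f, t, s, d, v/; the remaining /r, l, w, n/ are [+sonorant].

dʒ, f, t, s, d, v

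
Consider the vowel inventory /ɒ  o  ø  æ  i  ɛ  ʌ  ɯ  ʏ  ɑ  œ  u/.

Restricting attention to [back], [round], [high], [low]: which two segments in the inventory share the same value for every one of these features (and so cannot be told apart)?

On the given features, /ø/ and /œ/ have an identical profile: [-back], [+round], [-high], [-low]. No other two segments in the inventory coincide on all 4 features. (They do differ in [tense], which is not among the given features.)

ø, œ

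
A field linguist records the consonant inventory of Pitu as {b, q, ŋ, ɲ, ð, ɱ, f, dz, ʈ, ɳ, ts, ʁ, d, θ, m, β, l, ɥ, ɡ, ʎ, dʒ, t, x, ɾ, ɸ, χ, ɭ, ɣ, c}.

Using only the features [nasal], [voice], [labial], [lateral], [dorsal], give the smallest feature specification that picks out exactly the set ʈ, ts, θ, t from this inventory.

[−voice, −labial, −dorsal]

/ʈ, ts, θ, t/ are all [−voice], [−labial], [−dorsal], and no other segment in the inventory matches all three values. Dropping any one of them over-generates: [−labial, −dorsal] alone would also admit /ð, dz, ɳ, d, …/; [−voice, −dorsal] alone would also admit /f, ɸ/; [−voice, −labial] alone would also admit /q, x, χ, c/. No other combination of two listed features picks out exactly this set either, so fewer than three features will not do.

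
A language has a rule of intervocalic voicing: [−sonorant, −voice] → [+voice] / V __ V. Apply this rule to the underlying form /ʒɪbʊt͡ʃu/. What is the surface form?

[ʒɪbʊd͡ʒu]

/t͡ʃ/ satisfies [−sonorant, −voice] and sits in V __ V. The [+voice] counterpart of the voiceless postalveolar affricate is /d͡ʒ/. Other segments in /ʒɪbʊt͡ʃu/ either fail the structural description or are not in the environment, so the surface form is [ʒɪbʊd͡ʒu].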